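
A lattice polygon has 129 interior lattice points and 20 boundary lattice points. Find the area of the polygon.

138

By Pick's theorem, A = I + B/2 − 1 = 129 + 20/2 − 1 = 138.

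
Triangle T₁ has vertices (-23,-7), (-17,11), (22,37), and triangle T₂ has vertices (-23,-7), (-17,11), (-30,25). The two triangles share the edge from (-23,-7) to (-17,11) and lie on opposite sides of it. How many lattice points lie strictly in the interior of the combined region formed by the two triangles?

The union is the simple quadrilateral with vertices (-23,-7), (22,37), (-17,11), (-30,25) in order.
Using the shoelace formula, 2A = |[(-23)·37 − 22·(-7)] + [22·11 − (-17)·37] + [(-17)·25 − (-30)·11] + [(-30)·(-7) − (-23)·25]| = 864, so the area is 432.
The number of boundary lattice points is Σ gcd(|Δx|,|Δy|) = gcd(45,44) + gcd(39,26) + gcd(13,14) + gcd(7,32) = 1+13+1+1 = 16.
By Pick's theorem I = A − B/2 + 1 = 432 − 16/2 + 1 = 425.

425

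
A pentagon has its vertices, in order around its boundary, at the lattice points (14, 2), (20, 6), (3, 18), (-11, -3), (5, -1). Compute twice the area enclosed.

By the shoelace formula, twice the signed area is |(14·6 − 20·2) + (20·18 − 3·6) + (3·(-3) − (-11)·18) + ((-11)·(-1) − 5·(-3)) + (5·2 − 14·(-1))| = 625, so the area is 625/2.

625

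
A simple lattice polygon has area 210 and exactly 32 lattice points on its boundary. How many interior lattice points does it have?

Pick's theorem A = I + B/2 − 1 rearranges to I = A − B/2 + 1 = 210 − 32/2 + 1 = 195.

195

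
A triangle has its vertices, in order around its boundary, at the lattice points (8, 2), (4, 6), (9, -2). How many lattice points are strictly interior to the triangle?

4

Using the shoelace formula, 2A = |(8·6 − 4·2) + (4·(-2) − 9·6) + (9·2 − 8·(-2))| = 12, so the area is 6.
The number of boundary lattice points is Σ gcd(|Δx|,|Δy|) = gcd(4,4) + gcd(5,8) + gcd(1,4) = 4+1+1 = 6.
Pick's theorem gives I = A − B/2 + 1 = 6 − 6/2 + 1 = 4.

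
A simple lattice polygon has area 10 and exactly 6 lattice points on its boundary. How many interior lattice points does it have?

8

From Pick's theorem, I = A − B/2 + 1 = 10 − 6/2 + 1 = 8.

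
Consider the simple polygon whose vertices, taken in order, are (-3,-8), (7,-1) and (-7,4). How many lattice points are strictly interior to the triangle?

Using the shoelace formula, 2A = |[(-3)·(-1) − 7·(-8)] + [7·4 − (-7)·(-1)] + [(-7)·(-8) − (-3)·4]| = 148, so the area is 74.
The number of boundary lattice points is Σ gcd(|Δx|,|Δy|) = gcd(10,7) + gcd(14,5) + gcd(4,12) = 1+1+4 = 6.
By Pick's theorem A = I + B/2 − 1, so I = 74 − 6/2 + 1 = 72.

72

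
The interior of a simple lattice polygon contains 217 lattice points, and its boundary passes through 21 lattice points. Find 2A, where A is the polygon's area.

By Pick's theorem, A = I + B/2 − 1 = 217 + 21/2 − 1 = 453/2.
Hence 2A = 453.

453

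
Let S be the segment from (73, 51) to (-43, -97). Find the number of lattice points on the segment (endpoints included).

The number of lattice points on a segment between lattice points is gcd(|Δx|,|Δy|) + 1 = gcd(116,148) + 1 = 4 + 1 = 5.

5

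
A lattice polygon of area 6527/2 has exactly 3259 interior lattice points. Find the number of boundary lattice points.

11

Pick's theorem gives A = I + B/2 − 1, so B = 2(A − I + 1) = 2(6527/2 − 3259 + 1) = 11.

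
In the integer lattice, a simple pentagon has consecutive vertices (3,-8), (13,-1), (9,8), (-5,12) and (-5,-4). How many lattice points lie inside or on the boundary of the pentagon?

260

By the shoelace formula, twice the signed area is |(3·(-1) − 13·(-8)) + (13·8 − 9·(-1)) + (9·12 − (-5)·8) + ((-5)·(-4) − (-5)·12) + ((-5)·(-8) − 3·(-4))| = 494, so the area is 247.
Summing gcd(|Δx|,|Δy|) over the edges gives the boundary count: gcd(10,7) + gcd(4,9) + gcd(14,4) + gcd(0,16) + gcd(8,4) = 1+1+2+16+4 = 24.
Pick's theorem gives I = A − B/2 + 1 = 247 − 24/2 + 1 = 236, so the closed region contains I + B = 236 + 24 = 260 lattice points.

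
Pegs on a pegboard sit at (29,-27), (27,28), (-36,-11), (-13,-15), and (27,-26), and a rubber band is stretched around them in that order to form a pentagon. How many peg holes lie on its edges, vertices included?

7

Summing gcd(|Δx|,|Δy|) over the edges gives the boundary count: gcd(2,55) + gcd(63,39) + gcd(23,4) + gcd(40,11) + gcd(2,1) = 1+3+1+1+1 = 7.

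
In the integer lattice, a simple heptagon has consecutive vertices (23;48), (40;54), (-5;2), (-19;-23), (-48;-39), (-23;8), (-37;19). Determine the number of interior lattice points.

2084

Using the shoelace formula, 2A = |(23·54 − 40·48) + (40·2 − (-5)·54) + ((-5)·(-23) − (-19)·2) + ((-19)·(-39) − (-48)·(-23)) + ((-48)·8 − (-23)·(-39)) + ((-23)·19 − (-37)·8) + ((-37)·48 − 23·19)| = 4173, so the area is 2086.5.
Summing gcd(|Δx|,|Δy|) over the edges gives the boundary count: gcd(17,6) + gcd(45,52) + gcd(14,25) + gcd(29,16) + gcd(25,47) + gcd(14,11) + gcd(60,29) = 1+1+1+1+1+1+1 = 7.
By Pick's theorem A = I + B/2 − 1, so I = 2086.5 − 7/2 + 1 = 2084.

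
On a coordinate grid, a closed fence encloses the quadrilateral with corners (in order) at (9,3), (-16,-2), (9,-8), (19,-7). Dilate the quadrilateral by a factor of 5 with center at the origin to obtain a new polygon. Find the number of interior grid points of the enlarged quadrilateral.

Using the shoelace formula, 2A = |[9·(-2) − (-16)·3] + [(-16)·(-8) − 9·(-2)] + [9·(-7) − 19·(-8)] + [19·3 − 9·(-7)]| = 385, so the area is 192.5.
Summing gcd(|Δx|,|Δy|) over the edges gives the boundary count: gcd(25,5) + gcd(25,6) + gcd(10,1) + gcd(10,10) = 5+1+1+10 = 17.
Scaling by 5 multiplies the area by 5² = 25 (so the new area is 4812.5) and multiplies the boundary lattice-point count by 5, giving 85.
By Pick's theorem, the interior count of the dilated polygon is 4812.5 − 85/2 + 1 = 4771.

4771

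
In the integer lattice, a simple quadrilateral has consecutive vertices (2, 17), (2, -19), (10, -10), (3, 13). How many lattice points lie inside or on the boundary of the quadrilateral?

162

The shoelace formula gives twice the area as |(2·(-19) − 2·17) + (2·(-10) − 10·(-19)) + (10·13 − 3·(-10)) + (3·17 − 2·13)| = 283, so the area is 141.5.
Summing gcd(|Δx|,|Δy|) over the edges gives the boundary count: gcd(0,36) + gcd(8,9) + gcd(7,23) + gcd(1,4) = 36+1+1+1 = 39.
Pick's theorem gives I = A − B/2 + 1 = 141.5 − 39/2 + 1 = 123, so the closed region contains I + B = 123 + 39 = 162 lattice points.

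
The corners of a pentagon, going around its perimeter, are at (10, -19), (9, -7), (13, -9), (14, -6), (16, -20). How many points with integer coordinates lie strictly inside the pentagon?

The shoelace formula gives twice the area as |(10·(-7) − 9·(-19)) + (9·(-9) − 13·(-7)) + (13·(-6) − 14·(-9)) + (14·(-20) − 16·(-6)) + (16·(-19) − 10·(-20))| = 129, so the area is 64.5.
Summing gcd(|Δx|,|Δy|) over the edges gives the boundary count: gcd(1,12) + gcd(4,2) + gcd(1,3) + gcd(2,14) + gcd(6,1) = 1+2+1+2+1 = 7.
Pick's theorem gives I = A − B/2 + 1 = 64.5 − 7/2 + 1 = 62.

62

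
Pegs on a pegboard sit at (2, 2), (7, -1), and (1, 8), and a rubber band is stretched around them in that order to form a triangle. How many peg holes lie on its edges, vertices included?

Summing gcd(|Δx|,|Δy|) over the edges gives the boundary count: gcd(5,3) + gcd(6,9) + gcd(1,6) = 1+3+1 = 5.

5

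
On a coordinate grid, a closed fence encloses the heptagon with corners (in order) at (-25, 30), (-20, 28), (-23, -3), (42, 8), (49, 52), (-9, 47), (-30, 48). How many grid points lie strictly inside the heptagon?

By the shoelace formula, twice the signed area is |((-25)·28 − (-20)·30) + ((-20)·(-3) − (-23)·28) + ((-23)·8 − 42·(-3)) + (42·52 − 49·8) + (49·47 − (-9)·52) + ((-9)·48 − (-30)·47) + ((-30)·30 − (-25)·48)| = 6387, so the area is 6387/2.
The number of boundary lattice points is Σ gcd(|Δx|,|Δy|) = gcd(5,2) + gcd(3,31) + gcd(65,11) + gcd(7,44) + gcd(58,5) + gcd(21,1) + gcd(5,18) = 1+1+1+1+1+1+1 = 7.
By Pick's theorem A = I + B/2 − 1, so I = 6387/2 − 7/2 + 1 = 3191.

3191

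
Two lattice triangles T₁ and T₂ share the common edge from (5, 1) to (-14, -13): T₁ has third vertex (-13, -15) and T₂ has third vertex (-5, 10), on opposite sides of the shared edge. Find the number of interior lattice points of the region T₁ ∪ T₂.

The union is the simple quadrilateral with vertices (5, 1), (-13, -15), (-14, -13), (-5, 10) in order.
By the shoelace formula, twice the signed area is |(5·(-15) − (-13)·1) + ((-13)·(-13) − (-14)·(-15)) + ((-14)·10 − (-5)·(-13)) + ((-5)·1 − 5·10)| = 363, so the area is 363/2.
The number of boundary lattice points is Σ gcd(|Δx|,|Δy|) = gcd(18,16) + gcd(1,2) + gcd(9,23) + gcd(10,9) = 2+1+1+1 = 5.
By Pick's theorem I = A − B/2 + 1 = 363/2 − 5/2 + 1 = 180.

180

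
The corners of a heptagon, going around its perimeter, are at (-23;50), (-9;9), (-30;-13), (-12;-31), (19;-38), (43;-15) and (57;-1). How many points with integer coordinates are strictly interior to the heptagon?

3701

Using the shoelace formula, 2A = |[(-23)·9 − (-9)·50] + [(-9)·(-13) − (-30)·9] + [(-30)·(-31) − (-12)·(-13)] + [(-12)·(-38) − 19·(-31)] + [19·(-15) − 43·(-38)] + [43·(-1) − 57·(-15)] + [57·50 − (-23)·(-1)]| = 7437, so the area is 7437/2.
The number of boundary lattice points is Σ gcd(|Δx|,|Δy|) = gcd(14,41) + gcd(21,22) + gcd(18,18) + gcd(31,7) + gcd(24,23) + gcd(14,14) + gcd(80,51) = 1+1+18+1+1+14+1 = 37.
Pick's theorem gives I = A − B/2 + 1 = 7437/2 − 37/2 + 1 = 3701.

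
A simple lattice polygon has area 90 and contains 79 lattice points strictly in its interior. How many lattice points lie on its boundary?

24

Pick's theorem gives A = I + B/2 − 1, so B = 2(A − I + 1) = 2(90 − 79 + 1) = 24.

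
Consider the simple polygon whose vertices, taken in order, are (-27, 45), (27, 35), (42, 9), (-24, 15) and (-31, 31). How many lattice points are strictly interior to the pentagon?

By the shoelace formula, twice the signed area is |((-27)·35 − 27·45) + (27·9 − 42·35) + (42·15 − (-24)·9) + ((-24)·31 − (-31)·15) + ((-31)·45 − (-27)·31)| = 3378, so the area is 1689.
The number of boundary lattice points is Σ gcd(|Δx|,|Δy|) = gcd(54,10) + gcd(15,26) + gcd(66,6) + gcd(7,16) + gcd(4,14) = 2+1+6+1+2 = 12.
Pick's theorem gives I = A − B/2 + 1 = 1689 − 12/2 + 1 = 1684.

1684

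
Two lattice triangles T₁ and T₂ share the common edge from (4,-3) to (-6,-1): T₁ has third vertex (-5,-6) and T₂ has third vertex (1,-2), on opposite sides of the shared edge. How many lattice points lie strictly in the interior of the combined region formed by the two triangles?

24

The union is the simple quadrilateral with vertices (4,-3), (-5,-6), (-6,-1), (1,-2) in order.
The shoelace formula gives twice the area as |[4·(-6) − (-5)·(-3)] + [(-5)·(-1) − (-6)·(-6)] + [(-6)·(-2) − 1·(-1)] + [1·(-3) − 4·(-2)]| = 52, so the area is 26.
The number of boundary lattice points is Σ gcd(|Δx|,|Δy|) = gcd(9,3) + gcd(1,5) + gcd(7,1) + gcd(3,1) = 3+1+1+1 = 6.
By Pick's theorem I = A − B/2 + 1 = 26 − 6/2 + 1 = 24.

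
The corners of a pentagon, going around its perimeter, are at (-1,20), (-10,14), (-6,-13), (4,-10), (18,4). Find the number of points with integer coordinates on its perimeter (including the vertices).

20

The number of boundary lattice points is Σ gcd(|Δx|,|Δy|) = gcd(9,6) + gcd(4,27) + gcd(10,3) + gcd(14,14) + gcd(19,16) = 3+1+1+14+1 = 20.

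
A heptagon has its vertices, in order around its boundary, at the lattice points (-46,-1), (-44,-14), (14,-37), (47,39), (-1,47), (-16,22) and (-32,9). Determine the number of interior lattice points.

The shoelace formula gives twice the area as |((-46)·(-14) − (-44)·(-1)) + ((-44)·(-37) − 14·(-14)) + (14·39 − 47·(-37)) + (47·47 − (-1)·39) + ((-1)·22 − (-16)·47) + ((-16)·9 − (-32)·22) + ((-32)·(-1) − (-46)·9)| = 8693, so the area is 8693/2.
Along each edge there are gcd(|Δx|,|Δy|)+1 lattice points, so counting each shared vertex once the boundary has gcd(2,13) + gcd(58,23) + gcd(33,76) + gcd(48,8) + gcd(15,25) + gcd(16,13) + gcd(14,10) = 1+1+1+8+5+1+2 = 19.
By Pick's theorem A = I + B/2 − 1, so I = 8693/2 − 19/2 + 1 = 4338.

4338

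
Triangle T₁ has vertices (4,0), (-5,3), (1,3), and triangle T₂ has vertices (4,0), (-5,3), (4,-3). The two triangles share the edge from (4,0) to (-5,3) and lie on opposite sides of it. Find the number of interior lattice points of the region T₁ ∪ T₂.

16

The union is the simple quadrilateral with vertices (4,0), (1,3), (-5,3), (4,-3) in order.
By the shoelace formula, twice the signed area is |(4·3 − 1·0) + (1·3 − (-5)·3) + ((-5)·(-3) − 4·3) + (4·0 − 4·(-3))| = 45, so the area is 45/2.
Summing gcd(|Δx|,|Δy|) over the edges gives the boundary count: gcd(3,3) + gcd(6,0) + gcd(9,6) + gcd(0,3) = 3+6+3+3 = 15.
By Pick's theorem I = A − B/2 + 1 = 45/2 − 15/2 + 1 = 16.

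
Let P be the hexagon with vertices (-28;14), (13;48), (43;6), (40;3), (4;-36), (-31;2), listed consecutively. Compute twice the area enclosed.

By the shoelace formula, twice the signed area is |((-28)·48 − 13·14) + (13·6 − 43·48) + (43·3 − 40·6) + (40·(-36) − 4·3) + (4·2 − (-31)·(-36)) + ((-31)·14 − (-28)·2)| = 6561, so the area is 3280.5.

6561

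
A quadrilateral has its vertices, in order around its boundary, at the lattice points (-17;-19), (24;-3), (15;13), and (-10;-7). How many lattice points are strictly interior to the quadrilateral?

The shoelace formula gives twice the area as |((-17)·(-3) − 24·(-19)) + (24·13 − 15·(-3)) + (15·(-7) − (-10)·13) + ((-10)·(-19) − (-17)·(-7))| = 960, so the area is 480.
The number of boundary lattice points is Σ gcd(|Δx|,|Δy|) = gcd(41,16) + gcd(9,16) + gcd(25,20) + gcd(7,12) = 1+1+5+1 = 8.
Pick's theorem gives I = A − B/2 + 1 = 480 − 8/2 + 1 = 477.

477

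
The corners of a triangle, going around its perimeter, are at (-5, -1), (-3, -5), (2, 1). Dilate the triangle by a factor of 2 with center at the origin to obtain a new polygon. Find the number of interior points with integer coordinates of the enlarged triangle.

By the shoelace formula, twice the signed area is |((-5)·(-5) − (-3)·(-1)) + ((-3)·1 − 2·(-5)) + (2·(-1) − (-5)·1)| = 32, so the area is 16.
Summing gcd(|Δx|,|Δy|) over the edges gives the boundary count: gcd(2,4) + gcd(5,6) + gcd(7,2) = 2+1+1 = 4.
Scaling by 2 multiplies the area by 2² = 4 (so the new area is 64) and multiplies the boundary lattice-point count by 2, giving 8.
By Pick's theorem, the interior count of the dilated polygon is 64 − 8/2 + 1 = 61.

61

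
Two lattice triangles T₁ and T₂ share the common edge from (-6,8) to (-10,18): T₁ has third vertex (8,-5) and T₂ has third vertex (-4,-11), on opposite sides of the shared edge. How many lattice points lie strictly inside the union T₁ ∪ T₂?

The union is the simple quadrilateral with vertices (-6,8), (8,-5), (-10,18), (-4,-11) in order.
The shoelace formula gives twice the area as |((-6)·(-5) − 8·8) + (8·18 − (-10)·(-5)) + ((-10)·(-11) − (-4)·18) + ((-4)·8 − (-6)·(-11))| = 144, so the area is 72.
The number of boundary lattice points is Σ gcd(|Δx|,|Δy|) = gcd(14,13) + gcd(18,23) + gcd(6,29) + gcd(2,19) = 1+1+1+1 = 4.
By Pick's theorem I = A − B/2 + 1 = 72 − 4/2 + 1 = 71.

71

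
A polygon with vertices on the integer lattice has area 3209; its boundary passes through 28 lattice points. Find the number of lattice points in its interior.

3196

From Pick's theorem, I = A − B/2 + 1 = 3209 − 28/2 + 1 = 3196.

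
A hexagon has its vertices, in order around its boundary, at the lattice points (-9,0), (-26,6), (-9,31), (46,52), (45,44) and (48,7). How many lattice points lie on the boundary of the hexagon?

6

Along each edge there are gcd(|Δx|,|Δy|)+1 lattice points, so counting each shared vertex once the boundary has gcd(17,6) + gcd(17,25) + gcd(55,21) + gcd(1,8) + gcd(3,37) + gcd(57,7) = 1+1+1+1+1+1 = 6.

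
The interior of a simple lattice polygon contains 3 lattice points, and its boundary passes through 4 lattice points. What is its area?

4

By Pick's theorem, A = I + B/2 − 1 = 3 + 4/2 − 1 = 4.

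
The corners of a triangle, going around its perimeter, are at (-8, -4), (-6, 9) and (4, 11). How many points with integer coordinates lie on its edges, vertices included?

6

Along each edge there are gcd(|Δx|,|Δy|)+1 lattice points, so counting each shared vertex once the boundary has gcd(2,13) + gcd(10,2) + gcd(12,15) = 1+2+3 = 6.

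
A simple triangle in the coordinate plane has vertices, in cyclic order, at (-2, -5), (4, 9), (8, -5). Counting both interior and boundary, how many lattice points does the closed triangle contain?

78

The shoelace formula gives twice the area as |((-2)·9 − 4·(-5)) + (4·(-5) − 8·9) + (8·(-5) − (-2)·(-5))| = 140, so the area is 70.
Along each edge there are gcd(|Δx|,|Δy|)+1 lattice points, so counting each shared vertex once the boundary has gcd(6,14) + gcd(4,14) + gcd(10,0) = 2+2+10 = 14.
Pick's theorem gives I = A − B/2 + 1 = 70 − 14/2 + 1 = 64, so the closed region contains I + B = 64 + 14 = 78 lattice points.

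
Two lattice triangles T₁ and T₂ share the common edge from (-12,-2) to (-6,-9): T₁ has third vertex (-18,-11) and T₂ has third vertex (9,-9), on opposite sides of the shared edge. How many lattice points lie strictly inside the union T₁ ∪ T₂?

88

The union is the simple quadrilateral with vertices (-12,-2), (-18,-11), (-6,-9), (9,-9) in order.
The shoelace formula gives twice the area as |[(-12)·(-11) − (-18)·(-2)] + [(-18)·(-9) − (-6)·(-11)] + [(-6)·(-9) − 9·(-9)] + [9·(-2) − (-12)·(-9)]| = 201, so the area is 201/2.
Along each edge there are gcd(|Δx|,|Δy|)+1 lattice points, so counting each shared vertex once the boundary has gcd(6,9) + gcd(12,2) + gcd(15,0) + gcd(21,7) = 3+2+15+7 = 27.
By Pick's theorem I = A − B/2 + 1 = 201/2 − 27/2 + 1 = 88.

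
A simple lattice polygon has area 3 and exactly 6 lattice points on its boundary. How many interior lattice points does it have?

Pick's theorem A = I + B/2 − 1 rearranges to I = A − B/2 + 1 = 3 − 6/2 + 1 = 1.

1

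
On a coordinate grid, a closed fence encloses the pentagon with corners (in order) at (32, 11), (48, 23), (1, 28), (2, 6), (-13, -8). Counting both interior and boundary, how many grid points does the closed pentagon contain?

832

The shoelace formula gives twice the area as |(32·23 − 48·11) + (48·28 − 1·23) + (1·6 − 2·28) + (2·(-8) − (-13)·6) + ((-13)·11 − 32·(-8))| = 1654, so the area is 827.
Summing gcd(|Δx|,|Δy|) over the edges gives the boundary count: gcd(16,12) + gcd(47,5) + gcd(1,22) + gcd(15,14) + gcd(45,19) = 4+1+1+1+1 = 8.
Pick's theorem gives I = A − B/2 + 1 = 827 − 8/2 + 1 = 824, so the closed region contains I + B = 824 + 8 = 832 lattice points.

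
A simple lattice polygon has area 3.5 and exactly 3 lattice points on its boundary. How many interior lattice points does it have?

Pick's theorem A = I + B/2 − 1 rearranges to I = A − B/2 + 1 = 3.5 − 3/2 + 1 = 3.

3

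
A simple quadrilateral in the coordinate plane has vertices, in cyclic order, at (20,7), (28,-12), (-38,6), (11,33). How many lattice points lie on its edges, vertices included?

Summing gcd(|Δx|,|Δy|) over the edges gives the boundary count: gcd(8,19) + gcd(66,18) + gcd(49,27) + gcd(9,26) = 1+6+1+1 = 9.

9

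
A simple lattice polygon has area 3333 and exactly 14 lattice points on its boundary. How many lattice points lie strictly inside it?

3327

From Pick's theorem, I = A − B/2 + 1 = 3333 − 14/2 + 1 = 3327.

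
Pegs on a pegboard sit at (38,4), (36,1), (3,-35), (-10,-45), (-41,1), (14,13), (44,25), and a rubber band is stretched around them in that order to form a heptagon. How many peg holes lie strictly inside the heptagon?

By the shoelace formula, twice the signed area is |[38·1 − 36·4] + [36·(-35) − 3·1] + [3·(-45) − (-10)·(-35)] + [(-10)·1 − (-41)·(-45)] + [(-41)·13 − 14·1] + [14·25 − 44·13] + [44·4 − 38·25]| = 5252, so the area is 2626.
The number of boundary lattice points is Σ gcd(|Δx|,|Δy|) = gcd(2,3) + gcd(33,36) + gcd(13,10) + gcd(31,46) + gcd(55,12) + gcd(30,12) + gcd(6,21) = 1+3+1+1+1+6+3 = 16.
By Pick's theorem A = I + B/2 − 1, so I = 2626 − 16/2 + 1 = 2619.

2619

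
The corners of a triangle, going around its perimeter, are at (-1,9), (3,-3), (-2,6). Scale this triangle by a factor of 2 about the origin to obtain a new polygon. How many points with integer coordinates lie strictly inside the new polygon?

43

By the shoelace formula, twice the signed area is |[(-1)·(-3) − 3·9] + [3·6 − (-2)·(-3)] + [(-2)·9 − (-1)·6]| = 24, so the area is 12.
Along each edge there are gcd(|Δx|,|Δy|)+1 lattice points, so counting each shared vertex once the boundary has gcd(4,12) + gcd(5,9) + gcd(1,3) = 4+1+1 = 6.
Scaling by 2 multiplies the area by 2² = 4 (so the new area is 48) and multiplies the boundary lattice-point count by 2, giving 12.
By Pick's theorem, the interior count of the dilated polygon is 48 − 12/2 + 1 = 43.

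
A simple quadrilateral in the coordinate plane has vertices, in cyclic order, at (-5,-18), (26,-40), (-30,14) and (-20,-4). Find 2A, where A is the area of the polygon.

By the shoelace formula, twice the signed area is |((-5)·(-40) − 26·(-18)) + (26·14 − (-30)·(-40)) + ((-30)·(-4) − (-20)·14) + ((-20)·(-18) − (-5)·(-4))| = 572, so the area is 286.

572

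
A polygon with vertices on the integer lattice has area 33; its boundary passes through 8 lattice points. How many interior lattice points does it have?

Pick's theorem A = I + B/2 − 1 rearranges to I = A − B/2 + 1 = 33 − 8/2 + 1 = 30.

30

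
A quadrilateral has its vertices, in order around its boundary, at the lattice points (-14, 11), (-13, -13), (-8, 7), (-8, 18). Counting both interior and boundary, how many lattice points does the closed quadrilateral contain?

113

The shoelace formula gives twice the area as |((-14)·(-13) − (-13)·11) + ((-13)·7 − (-8)·(-13)) + ((-8)·18 − (-8)·7) + ((-8)·11 − (-14)·18)| = 206, so the area is 103.
Along each edge there are gcd(|Δx|,|Δy|)+1 lattice points, so counting each shared vertex once the boundary has gcd(1,24) + gcd(5,20) + gcd(0,11) + gcd(6,7) = 1+5+11+1 = 18.
Pick's theorem gives I = A − B/2 + 1 = 103 − 18/2 + 1 = 95, so the closed region contains I + B = 95 + 18 = 113 lattice points.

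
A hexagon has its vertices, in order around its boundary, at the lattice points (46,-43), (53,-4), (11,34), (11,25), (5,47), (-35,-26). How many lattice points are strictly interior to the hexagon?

The shoelace formula gives twice the area as |[46·(-4) − 53·(-43)] + [53·34 − 11·(-4)] + [11·25 − 11·34] + [11·47 − 5·25] + [5·(-26) − (-35)·47] + [(-35)·(-43) − 46·(-26)]| = 8450, so the area is 4225.
Along each edge there are gcd(|Δx|,|Δy|)+1 lattice points, so counting each shared vertex once the boundary has gcd(7,39) + gcd(42,38) + gcd(0,9) + gcd(6,22) + gcd(40,73) + gcd(81,17) = 1+2+9+2+1+1 = 16.
Pick's theorem gives I = A − B/2 + 1 = 4225 − 16/2 + 1 = 4218.

4218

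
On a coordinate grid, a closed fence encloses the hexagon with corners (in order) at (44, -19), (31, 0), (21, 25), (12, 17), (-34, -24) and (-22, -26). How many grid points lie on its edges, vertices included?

Summing gcd(|Δx|,|Δy|) over the edges gives the boundary count: gcd(13,19) + gcd(10,25) + gcd(9,8) + gcd(46,41) + gcd(12,2) + gcd(66,7) = 1+5+1+1+2+1 = 11.

11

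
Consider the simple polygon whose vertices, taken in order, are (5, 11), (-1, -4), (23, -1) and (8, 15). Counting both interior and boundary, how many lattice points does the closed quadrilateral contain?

Using the shoelace formula, 2A = |(5·(-4) − (-1)·11) + ((-1)·(-1) − 23·(-4)) + (23·15 − 8·(-1)) + (8·11 − 5·15)| = 450, so the area is 225.
The number of boundary lattice points is Σ gcd(|Δx|,|Δy|) = gcd(6,15) + gcd(24,3) + gcd(15,16) + gcd(3,4) = 3+3+1+1 = 8.
Pick's theorem gives I = A − B/2 + 1 = 225 − 8/2 + 1 = 222, so the closed region contains I + B = 222 + 8 = 230 lattice points.

230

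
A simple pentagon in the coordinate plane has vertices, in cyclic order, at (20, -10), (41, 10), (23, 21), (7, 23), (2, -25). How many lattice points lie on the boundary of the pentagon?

8

Summing gcd(|Δx|,|Δy|) over the edges gives the boundary count: gcd(21,20) + gcd(18,11) + gcd(16,2) + gcd(5,48) + gcd(18,15) = 1+1+2+1+3 = 8.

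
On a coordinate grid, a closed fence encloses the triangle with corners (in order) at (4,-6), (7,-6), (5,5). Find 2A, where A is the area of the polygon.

The shoelace formula gives twice the area as |[4·(-6) − 7·(-6)] + [7·5 − 5·(-6)] + [5·(-6) − 4·5]| = 33, so the area is 16.5.

33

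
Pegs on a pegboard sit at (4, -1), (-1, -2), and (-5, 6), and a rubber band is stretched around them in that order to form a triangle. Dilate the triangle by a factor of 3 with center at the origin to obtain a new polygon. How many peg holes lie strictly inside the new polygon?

190

By the shoelace formula, twice the signed area is |(4·(-2) − (-1)·(-1)) + ((-1)·6 − (-5)·(-2)) + ((-5)·(-1) − 4·6)| = 44, so the area is 22.
Summing gcd(|Δx|,|Δy|) over the edges gives the boundary count: gcd(5,1) + gcd(4,8) + gcd(9,7) = 1+4+1 = 6.
Scaling by 3 multiplies the area by 3² = 9 (so the new area is 198) and multiplies the boundary lattice-point count by 3, giving 18.
By Pick's theorem, the interior count of the dilated polygon is 198 − 18/2 + 1 = 190.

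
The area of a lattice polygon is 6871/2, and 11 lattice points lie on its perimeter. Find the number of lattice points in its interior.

From Pick's theorem, I = A − B/2 + 1 = 6871/2 − 11/2 + 1 = 3431.

3431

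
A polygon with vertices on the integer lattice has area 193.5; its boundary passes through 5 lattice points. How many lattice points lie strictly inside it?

Pick's theorem A = I + B/2 − 1 rearranges to I = A − B/2 + 1 = 193.5 − 5/2 + 1 = 192.

192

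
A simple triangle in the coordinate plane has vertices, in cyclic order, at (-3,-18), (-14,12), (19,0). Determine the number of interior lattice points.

The shoelace formula gives twice the area as |((-3)·12 − (-14)·(-18)) + ((-14)·0 − 19·12) + (19·(-18) − (-3)·0)| = 858, so the area is 429.
Summing gcd(|Δx|,|Δy|) over the edges gives the boundary count: gcd(11,30) + gcd(33,12) + gcd(22,18) = 1+3+2 = 6.
By Pick's theorem A = I + B/2 − 1, so I = 429 − 6/2 + 1 = 427.

427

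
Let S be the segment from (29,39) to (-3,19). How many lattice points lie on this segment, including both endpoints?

5

The number of lattice points on a segment between lattice points is gcd(|Δx|,|Δy|) + 1 = gcd(32,20) + 1 = 4 + 1 = 5.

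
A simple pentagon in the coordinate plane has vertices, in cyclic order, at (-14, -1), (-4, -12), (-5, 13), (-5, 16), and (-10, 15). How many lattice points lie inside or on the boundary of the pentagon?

177

By the shoelace formula, twice the signed area is |[(-14)·(-12) − (-4)·(-1)] + [(-4)·13 − (-5)·(-12)] + [(-5)·16 − (-5)·13] + [(-5)·15 − (-10)·16] + [(-10)·(-1) − (-14)·15]| = 342, so the area is 171.
The number of boundary lattice points is Σ gcd(|Δx|,|Δy|) = gcd(10,11) + gcd(1,25) + gcd(0,3) + gcd(5,1) + gcd(4,16) = 1+1+3+1+4 = 10.
Pick's theorem gives I = A − B/2 + 1 = 171 − 10/2 + 1 = 167, so the closed region contains I + B = 167 + 10 = 177 lattice points.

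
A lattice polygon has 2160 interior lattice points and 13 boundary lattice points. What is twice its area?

4331

Pick's theorem states A = I + B/2 − 1, so A = 2160 + 13/2 − 1 = 4331/2.
Hence 2A = 4331.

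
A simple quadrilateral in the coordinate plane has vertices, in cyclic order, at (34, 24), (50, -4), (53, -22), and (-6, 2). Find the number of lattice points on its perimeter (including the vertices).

10

Summing gcd(|Δx|,|Δy|) over the edges gives the boundary count: gcd(16,28) + gcd(3,18) + gcd(59,24) + gcd(40,22) = 4+3+1+2 = 10.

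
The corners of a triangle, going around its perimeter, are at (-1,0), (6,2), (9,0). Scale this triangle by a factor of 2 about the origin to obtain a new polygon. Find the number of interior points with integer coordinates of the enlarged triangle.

29

Using the shoelace formula, 2A = |[(-1)·2 − 6·0] + [6·0 − 9·2] + [9·0 − (-1)·0]| = 20, so the area is 10.
Summing gcd(|Δx|,|Δy|) over the edges gives the boundary count: gcd(7,2) + gcd(3,2) + gcd(10,0) = 1+1+10 = 12.
Scaling by 2 multiplies the area by 2² = 4 (so the new area is 40) and multiplies the boundary lattice-point count by 2, giving 24.
By Pick's theorem, the interior count of the dilated polygon is 40 − 24/2 + 1 = 29.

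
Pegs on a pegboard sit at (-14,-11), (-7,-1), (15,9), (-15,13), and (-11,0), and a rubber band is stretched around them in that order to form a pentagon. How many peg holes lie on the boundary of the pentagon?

7

The number of boundary lattice points is Σ gcd(|Δx|,|Δy|) = gcd(7,10) + gcd(22,10) + gcd(30,4) + gcd(4,13) + gcd(3,11) = 1+2+2+1+1 = 7.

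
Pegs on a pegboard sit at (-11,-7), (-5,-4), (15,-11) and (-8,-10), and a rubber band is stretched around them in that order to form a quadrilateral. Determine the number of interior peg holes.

81

The shoelace formula gives twice the area as |[(-11)·(-4) − (-5)·(-7)] + [(-5)·(-11) − 15·(-4)] + [15·(-10) − (-8)·(-11)] + [(-8)·(-7) − (-11)·(-10)]| = 168, so the area is 84.
Summing gcd(|Δx|,|Δy|) over the edges gives the boundary count: gcd(6,3) + gcd(20,7) + gcd(23,1) + gcd(3,3) = 3+1+1+3 = 8.
By Pick's theorem A = I + B/2 − 1, so I = 84 − 8/2 + 1 = 81.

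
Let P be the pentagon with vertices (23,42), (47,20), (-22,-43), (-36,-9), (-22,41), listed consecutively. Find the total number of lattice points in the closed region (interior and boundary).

Using the shoelace formula, 2A = |[23·20 − 47·42] + [47·(-43) − (-22)·20] + [(-22)·(-9) − (-36)·(-43)] + [(-36)·41 − (-22)·(-9)] + [(-22)·42 − 23·41]| = 7986, so the area is 3993.
Summing gcd(|Δx|,|Δy|) over the edges gives the boundary count: gcd(24,22) + gcd(69,63) + gcd(14,34) + gcd(14,50) + gcd(45,1) = 2+3+2+2+1 = 10.
Pick's theorem gives I = A − B/2 + 1 = 3993 − 10/2 + 1 = 3989, so the closed region contains I + B = 3989 + 10 = 3999 lattice points.

3999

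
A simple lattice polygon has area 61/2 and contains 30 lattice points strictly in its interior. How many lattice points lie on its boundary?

Pick's theorem gives A = I + B/2 − 1, so B = 2(A − I + 1) = 2(61/2 − 30 + 1) = 3.

3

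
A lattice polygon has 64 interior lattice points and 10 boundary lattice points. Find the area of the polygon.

Pick's theorem states A = I + B/2 − 1, so A = 64 + 10/2 − 1 = 68.

68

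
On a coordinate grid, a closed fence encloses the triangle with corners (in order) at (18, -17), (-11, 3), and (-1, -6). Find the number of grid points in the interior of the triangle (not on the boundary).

30

Using the shoelace formula, 2A = |(18·3 − (-11)·(-17)) + ((-11)·(-6) − (-1)·3) + ((-1)·(-17) − 18·(-6))| = 61, so the area is 30.5.
Along each edge there are gcd(|Δx|,|Δy|)+1 lattice points, so counting each shared vertex once the boundary has gcd(29,20) + gcd(10,9) + gcd(19,11) = 1+1+1 = 3.
Pick's theorem gives I = A − B/2 + 1 = 30.5 − 3/2 + 1 = 30.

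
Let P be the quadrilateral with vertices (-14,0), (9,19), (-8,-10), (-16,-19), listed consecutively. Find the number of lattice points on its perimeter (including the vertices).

The number of boundary lattice points is Σ gcd(|Δx|,|Δy|) = gcd(23,19) + gcd(17,29) + gcd(8,9) + gcd(2,19) = 1+1+1+1 = 4.

4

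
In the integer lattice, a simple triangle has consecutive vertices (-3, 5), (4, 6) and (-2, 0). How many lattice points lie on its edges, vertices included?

Summing gcd(|Δx|,|Δy|) over the edges gives the boundary count: gcd(7,1) + gcd(6,6) + gcd(1,5) = 1+6+1 = 8.

8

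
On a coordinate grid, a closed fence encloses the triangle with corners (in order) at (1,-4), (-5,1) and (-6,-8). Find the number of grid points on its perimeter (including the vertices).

3

Along each edge there are gcd(|Δx|,|Δy|)+1 lattice points, so counting each shared vertex once the boundary has gcd(6,5) + gcd(1,9) + gcd(7,4) = 1+1+1 = 3.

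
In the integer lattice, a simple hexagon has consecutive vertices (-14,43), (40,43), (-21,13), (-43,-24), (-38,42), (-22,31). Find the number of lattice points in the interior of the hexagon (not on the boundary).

The shoelace formula gives twice the area as |[(-14)·43 − 40·43] + [40·13 − (-21)·43] + [(-21)·(-24) − (-43)·13] + [(-43)·42 − (-38)·(-24)] + [(-38)·31 − (-22)·42] + [(-22)·43 − (-14)·31]| = 3320, so the area is 1660.
The number of boundary lattice points is Σ gcd(|Δx|,|Δy|) = gcd(54,0) + gcd(61,30) + gcd(22,37) + gcd(5,66) + gcd(16,11) + gcd(8,12) = 54+1+1+1+1+4 = 62.
Pick's theorem gives I = A − B/2 + 1 = 1660 − 62/2 + 1 = 1630.

1630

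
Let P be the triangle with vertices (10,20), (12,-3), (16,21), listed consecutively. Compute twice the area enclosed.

140

The shoelace formula gives twice the area as |(10·(-3) − 12·20) + (12·21 − 16·(-3)) + (16·20 − 10·21)| = 140, so the area is 70.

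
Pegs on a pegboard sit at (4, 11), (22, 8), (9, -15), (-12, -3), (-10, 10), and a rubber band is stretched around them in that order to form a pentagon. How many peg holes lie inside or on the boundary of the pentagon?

565

Using the shoelace formula, 2A = |[4·8 − 22·11] + [22·(-15) − 9·8] + [9·(-3) − (-12)·(-15)] + [(-12)·10 − (-10)·(-3)] + [(-10)·11 − 4·10]| = 1119, so the area is 1119/2.
The number of boundary lattice points is Σ gcd(|Δx|,|Δy|) = gcd(18,3) + gcd(13,23) + gcd(21,12) + gcd(2,13) + gcd(14,1) = 3+1+3+1+1 = 9.
Pick's theorem gives I = A − B/2 + 1 = 1119/2 − 9/2 + 1 = 556, so the closed region contains I + B = 556 + 9 = 565 lattice points.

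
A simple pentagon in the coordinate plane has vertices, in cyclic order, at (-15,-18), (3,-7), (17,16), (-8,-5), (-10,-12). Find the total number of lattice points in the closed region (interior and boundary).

211

Using the shoelace formula, 2A = |[(-15)·(-7) − 3·(-18)] + [3·16 − 17·(-7)] + [17·(-5) − (-8)·16] + [(-8)·(-12) − (-10)·(-5)] + [(-10)·(-18) − (-15)·(-12)]| = 415, so the area is 207.5.
The number of boundary lattice points is Σ gcd(|Δx|,|Δy|) = gcd(18,11) + gcd(14,23) + gcd(25,21) + gcd(2,7) + gcd(5,6) = 1+1+1+1+1 = 5.
Pick's theorem gives I = A − B/2 + 1 = 207.5 − 5/2 + 1 = 206, so the closed region contains I + B = 206 + 5 = 211 lattice points.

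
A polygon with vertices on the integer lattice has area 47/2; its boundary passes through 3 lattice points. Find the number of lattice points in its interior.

23

Pick's theorem A = I + B/2 − 1 rearranges to I = A − B/2 + 1 = 47/2 − 3/2 + 1 = 23.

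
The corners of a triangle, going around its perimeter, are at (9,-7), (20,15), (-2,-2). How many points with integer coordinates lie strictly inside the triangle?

143

By the shoelace formula, twice the signed area is |(9·15 − 20·(-7)) + (20·(-2) − (-2)·15) + ((-2)·(-7) − 9·(-2))| = 297, so the area is 297/2.
Summing gcd(|Δx|,|Δy|) over the edges gives the boundary count: gcd(11,22) + gcd(22,17) + gcd(11,5) = 11+1+1 = 13.
By Pick's theorem A = I + B/2 − 1, so I = 297/2 − 13/2 + 1 = 143.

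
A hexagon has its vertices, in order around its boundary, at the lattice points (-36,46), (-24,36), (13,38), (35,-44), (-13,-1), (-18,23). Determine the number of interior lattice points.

Using the shoelace formula, 2A = |((-36)·36 − (-24)·46) + ((-24)·38 − 13·36) + (13·(-44) − 35·38) + (35·(-1) − (-13)·(-44)) + ((-13)·23 − (-18)·(-1)) + ((-18)·46 − (-36)·23)| = 4398, so the area is 2199.
Summing gcd(|Δx|,|Δy|) over the edges gives the boundary count: gcd(12,10) + gcd(37,2) + gcd(22,82) + gcd(48,43) + gcd(5,24) + gcd(18,23) = 2+1+2+1+1+1 = 8.
By Pick's theorem A = I + B/2 − 1, so I = 2199 − 8/2 + 1 = 2196.

2196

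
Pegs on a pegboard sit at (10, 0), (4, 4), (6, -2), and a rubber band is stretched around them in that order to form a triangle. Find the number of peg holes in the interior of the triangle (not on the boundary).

Using the shoelace formula, 2A = |[10·4 − 4·0] + [4·(-2) − 6·4] + [6·0 − 10·(-2)]| = 28, so the area is 14.
The number of boundary lattice points is Σ gcd(|Δx|,|Δy|) = gcd(6,4) + gcd(2,6) + gcd(4,2) = 2+2+2 = 6.
Pick's theorem gives I = A − B/2 + 1 = 14 − 6/2 + 1 = 12.

12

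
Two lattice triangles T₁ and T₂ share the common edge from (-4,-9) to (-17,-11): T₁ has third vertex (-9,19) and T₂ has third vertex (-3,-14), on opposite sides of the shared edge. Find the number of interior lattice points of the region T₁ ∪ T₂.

219

The union is the simple quadrilateral with vertices (-4,-9), (-9,19), (-17,-11), (-3,-14) in order.
Using the shoelace formula, 2A = |((-4)·19 − (-9)·(-9)) + ((-9)·(-11) − (-17)·19) + ((-17)·(-14) − (-3)·(-11)) + ((-3)·(-9) − (-4)·(-14))| = 441, so the area is 441/2.
Summing gcd(|Δx|,|Δy|) over the edges gives the boundary count: gcd(5,28) + gcd(8,30) + gcd(14,3) + gcd(1,5) = 1+2+1+1 = 5.
By Pick's theorem I = A − B/2 + 1 = 441/2 − 5/2 + 1 = 219.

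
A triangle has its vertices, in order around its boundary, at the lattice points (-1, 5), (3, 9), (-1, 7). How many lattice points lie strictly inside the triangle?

The shoelace formula gives twice the area as |[(-1)·9 − 3·5] + [3·7 − (-1)·9] + [(-1)·5 − (-1)·7]| = 8, so the area is 4.
Along each edge there are gcd(|Δx|,|Δy|)+1 lattice points, so counting each shared vertex once the boundary has gcd(4,4) + gcd(4,2) + gcd(0,2) = 4+2+2 = 8.
Pick's theorem gives I = A − B/2 + 1 = 4 − 8/2 + 1 = 1.

1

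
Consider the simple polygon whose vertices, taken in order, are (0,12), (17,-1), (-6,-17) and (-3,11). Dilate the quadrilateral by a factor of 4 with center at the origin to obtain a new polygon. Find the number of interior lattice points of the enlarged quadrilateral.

5209

By the shoelace formula, twice the signed area is |[0·(-1) − 17·12] + [17·(-17) − (-6)·(-1)] + [(-6)·11 − (-3)·(-17)] + [(-3)·12 − 0·11]| = 652, so the area is 326.
Along each edge there are gcd(|Δx|,|Δy|)+1 lattice points, so counting each shared vertex once the boundary has gcd(17,13) + gcd(23,16) + gcd(3,28) + gcd(3,1) = 1+1+1+1 = 4.
Scaling by 4 multiplies the area by 4² = 16 (so the new area is 5216) and multiplies the boundary lattice-point count by 4, giving 16.
By Pick's theorem, the interior count of the dilated polygon is 5216 − 16/2 + 1 = 5209.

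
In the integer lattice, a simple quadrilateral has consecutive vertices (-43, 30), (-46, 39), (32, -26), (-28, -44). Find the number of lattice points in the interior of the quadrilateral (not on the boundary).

2598

Using the shoelace formula, 2A = |[(-43)·39 − (-46)·30] + [(-46)·(-26) − 32·39] + [32·(-44) − (-28)·(-26)] + [(-28)·30 − (-43)·(-44)]| = 5217, so the area is 2608.5.
The number of boundary lattice points is Σ gcd(|Δx|,|Δy|) = gcd(3,9) + gcd(78,65) + gcd(60,18) + gcd(15,74) = 3+13+6+1 = 23.
Pick's theorem gives I = A − B/2 + 1 = 2608.5 − 23/2 + 1 = 2598.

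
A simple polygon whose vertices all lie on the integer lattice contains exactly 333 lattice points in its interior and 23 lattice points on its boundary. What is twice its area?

687

By Pick's theorem, A = I + B/2 − 1 = 333 + 23/2 − 1 = 687/2.
Hence 2A = 687.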